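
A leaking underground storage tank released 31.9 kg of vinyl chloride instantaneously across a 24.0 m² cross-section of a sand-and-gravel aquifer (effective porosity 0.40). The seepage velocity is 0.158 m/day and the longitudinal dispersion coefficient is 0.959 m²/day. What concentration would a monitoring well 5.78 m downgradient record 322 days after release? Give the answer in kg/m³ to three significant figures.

For an instantaneous plane source, C(x,t) = M/(n_e·A·√(4πDt)) · exp(−(x−vt)²/(4Dt)), with n_e·A the pore (flow) area.
Plume center vt = 0.158 × 322 = 50.876 m, so the well at 5.78 m is 45.096 m upgradient of the peak.
√(4πDt) = 62.29 m, giving peak height M/(n_e·A·√(4πDt)) = 31.9/(0.40 × 24.0 × 62.29) = 0.05335 kg/m³.
(x−vt)²/(4Dt) = (-45.096)²/(4 × 0.959 × 322) = 1.646; exp(−1.646) = 0.1928.
C = 0.05335 × 0.1928 = 0.0103 kg/m³.

0.0103 kg/m³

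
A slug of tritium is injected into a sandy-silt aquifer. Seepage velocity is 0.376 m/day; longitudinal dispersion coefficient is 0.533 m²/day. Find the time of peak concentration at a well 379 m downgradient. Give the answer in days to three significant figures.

For the 1D instantaneous-source solution, setting ∂C/∂t = 0 at fixed x gives v²t² + 2Dt − x² = 0, so t = (√(D² + v²x²) − D)/v².
√(D² + v²x²) = √(0.533² + 0.376² × 379²) = 142.5; v² = 0.141376.
t = (142.5 − 0.533)/0.141376 = 1000 days (vs. the pure-advection estimate x/v = 1010 d).

1000 days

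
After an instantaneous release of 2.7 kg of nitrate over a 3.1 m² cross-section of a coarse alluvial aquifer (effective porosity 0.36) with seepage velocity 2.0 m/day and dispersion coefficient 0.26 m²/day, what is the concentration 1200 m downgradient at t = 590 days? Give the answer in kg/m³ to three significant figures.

0.0287 kg/m³

For an instantaneous plane source, C(x,t) = M/(n_e·A·√(4πDt)) · exp(−(x−vt)²/(4Dt)), with n_e·A the pore (flow) area.
Plume center vt = 2.0 × 590 = 1180 m, so the well at 1200 m is 20 m downgradient of the peak.
√(4πDt) = 43.91 m, giving peak height M/(n_e·A·√(4πDt)) = 2.7/(0.36 × 3.1 × 43.91) = 0.05510 kg/m³.
(x−vt)²/(4Dt) = (20)²/(4 × 0.26 × 590) = 0.6519; exp(−0.6519) = 0.5211.
C = 0.05510 × 0.5211 = 0.0287 kg/m³.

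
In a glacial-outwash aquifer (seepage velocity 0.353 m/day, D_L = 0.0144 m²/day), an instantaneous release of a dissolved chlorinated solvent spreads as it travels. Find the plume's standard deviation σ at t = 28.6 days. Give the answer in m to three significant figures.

0.908 m

Dispersive spreading gives a Gaussian with σ² = 2Dt; advection only shifts the center.
σ = √(2 × 0.0144 × 28.6) = 0.908 m.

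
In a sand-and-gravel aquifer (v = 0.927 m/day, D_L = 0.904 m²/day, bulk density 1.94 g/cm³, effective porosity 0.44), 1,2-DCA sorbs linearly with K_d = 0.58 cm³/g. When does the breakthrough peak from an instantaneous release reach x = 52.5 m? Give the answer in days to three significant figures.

Retardation factor R = 1 + ρ_b·K_d/n = 1 + 1.94 × 0.58/0.44 = 3.557.
Sorption retards both mechanisms: v_R = v/R = 0.2606 m/day, D_R = D/R = 0.2541 m²/day.
Peak time from v_R²t² + 2D_R t − x² = 0: t = (√(D_R² + v_R²x²) − D_R)/v_R².
√(D_R² + v_R²x²) = √(0.2541² + 0.2606² × 52.5²) = 13.68; v_R² = 0.06791.
t = (13.68 − 0.2541)/0.06791 = 198 days.

198 days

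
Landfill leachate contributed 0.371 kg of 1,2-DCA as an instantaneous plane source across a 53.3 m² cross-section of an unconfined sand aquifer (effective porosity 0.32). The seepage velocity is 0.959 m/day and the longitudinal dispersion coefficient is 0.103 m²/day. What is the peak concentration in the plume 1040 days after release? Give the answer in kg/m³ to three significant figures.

0.000593 kg/m³

The peak of an instantaneous 1D plume sits at x = vt; there the Gaussian factor is 1 and C_max = M/(n_e·A·√(4πDt)), where n_e·A is the pore area the mass is dissolved in.
√(4πDt) = √(4π × 0.103 × 1040) = 36.69 m, so C_max = 0.371/(0.32 × 53.3 × 36.69) = 0.000593 kg/m³.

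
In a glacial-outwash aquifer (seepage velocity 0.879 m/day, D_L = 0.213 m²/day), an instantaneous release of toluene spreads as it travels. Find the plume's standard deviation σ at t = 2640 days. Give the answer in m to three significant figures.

Dispersive spreading gives a Gaussian with σ² = 2Dt; advection only shifts the center.
σ = √(2 × 0.213 × 2640) = 33.5 m.

33.5 m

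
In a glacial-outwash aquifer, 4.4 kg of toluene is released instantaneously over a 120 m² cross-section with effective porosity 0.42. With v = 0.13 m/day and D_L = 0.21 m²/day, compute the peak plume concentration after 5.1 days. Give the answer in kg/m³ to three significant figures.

0.0238 kg/m³

The peak of an instantaneous 1D plume sits at x = vt; there the Gaussian factor is 1 and C_max = M/(n_e·A·√(4πDt)), where n_e·A is the pore area the mass is dissolved in.
√(4πDt) = √(4π × 0.21 × 5.1) = 3.669 m, so C_max = 4.4/(0.42 × 120 × 3.669) = 0.0238 kg/m³.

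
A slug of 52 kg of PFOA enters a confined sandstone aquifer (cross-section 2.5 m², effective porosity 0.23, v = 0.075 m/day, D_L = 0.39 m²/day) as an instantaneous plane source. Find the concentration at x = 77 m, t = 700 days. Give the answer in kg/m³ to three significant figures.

For an instantaneous plane source, C(x,t) = M/(n_e·A·√(4πDt)) · exp(−(x−vt)²/(4Dt)), with n_e·A the pore (flow) area.
Plume center vt = 0.075 × 700 = 52.5 m, so the well at 77 m is 24.5 m downgradient of the peak.
√(4πDt) = 58.57 m, giving peak height M/(n_e·A·√(4πDt)) = 52/(0.23 × 2.5 × 58.57) = 1.544 kg/m³.
(x−vt)²/(4Dt) = (24.5)²/(4 × 0.39 × 700) = 0.5497; exp(−0.5497) = 0.5771.
C = 1.544 × 0.5771 = 0.891 kg/m³.

0.891 kg/m³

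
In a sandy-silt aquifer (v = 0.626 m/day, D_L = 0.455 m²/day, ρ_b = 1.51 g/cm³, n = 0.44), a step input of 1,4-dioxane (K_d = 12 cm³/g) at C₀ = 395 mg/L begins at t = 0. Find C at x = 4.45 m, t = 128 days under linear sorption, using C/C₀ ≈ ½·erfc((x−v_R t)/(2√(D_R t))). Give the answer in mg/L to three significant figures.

24.7 mg/L

Retardation factor R = 1 + ρ_b·K_d/n = 1 + 1.51 × 12/0.44 = 42.18.
Sorption retards both mechanisms: v_R = v/R = 0.01484 m/day, D_R = D/R = 0.01079 m²/day.
v_R·t = 0.01484 × 128 = 1.89952 m; 2√(D_R t) = 2.350 m; argument = (4.45 − 1.89952)/2.350 = 1.085.
C = C₀ × ½·erfc(1.085) = 395 × 0.06246 = 24.7 mg/L.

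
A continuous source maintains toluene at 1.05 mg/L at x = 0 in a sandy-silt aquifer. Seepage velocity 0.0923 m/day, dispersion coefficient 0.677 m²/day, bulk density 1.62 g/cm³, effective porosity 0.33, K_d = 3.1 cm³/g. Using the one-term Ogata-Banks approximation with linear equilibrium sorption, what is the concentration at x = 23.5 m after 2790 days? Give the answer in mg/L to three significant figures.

Retardation factor R = 1 + ρ_b·K_d/n = 1 + 1.62 × 3.1/0.33 = 16.22.
Sorption retards both mechanisms: v_R = v/R = 0.005691 m/day, D_R = D/R = 0.04174 m²/day.
v_R·t = 0.005691 × 2790 = 15.87789 m; 2√(D_R t) = 21.58 m; argument = (23.5 − 15.87789)/21.58 = 0.3532.
C = C₀ × ½·erfc(0.3532) = 1.05 × 0.3087 = 0.324 mg/L.

0.324 mg/L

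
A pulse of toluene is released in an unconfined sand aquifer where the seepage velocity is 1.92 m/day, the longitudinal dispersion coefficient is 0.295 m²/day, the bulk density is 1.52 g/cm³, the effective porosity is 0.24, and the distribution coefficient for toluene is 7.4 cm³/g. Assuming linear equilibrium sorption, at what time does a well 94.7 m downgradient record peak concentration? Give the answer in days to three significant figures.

2360 days

Retardation factor R = 1 + ρ_b·K_d/n = 1 + 1.52 × 7.4/0.24 = 47.87.
Sorption retards both mechanisms: v_R = v/R = 0.04011 m/day, D_R = D/R = 0.006163 m²/day.
Peak time from v_R²t² + 2D_R t − x² = 0: t = (√(D_R² + v_R²x²) − D_R)/v_R².
√(D_R² + v_R²x²) = √(0.006163² + 0.04011² × 94.7²) = 3.798; v_R² = 0.001609.
t = (3.798 − 0.006163)/0.001609 = 2360 days.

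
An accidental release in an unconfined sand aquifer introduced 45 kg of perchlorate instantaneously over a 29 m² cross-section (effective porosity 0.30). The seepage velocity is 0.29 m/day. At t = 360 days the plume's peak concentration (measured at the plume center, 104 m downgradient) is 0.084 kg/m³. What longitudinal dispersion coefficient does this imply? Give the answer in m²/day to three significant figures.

At the plume center C_max = M/(n_e·A·√(4πDt)), so D = M²/(4πt·(n_e·A·C_max)²).
n_e·A·C_max = 0.30 × 29 × 0.084 = 0.7308 kg/m.
D = 45²/(4π × 360 × 0.7308²) = 0.838 m²/day.

0.838 m²/day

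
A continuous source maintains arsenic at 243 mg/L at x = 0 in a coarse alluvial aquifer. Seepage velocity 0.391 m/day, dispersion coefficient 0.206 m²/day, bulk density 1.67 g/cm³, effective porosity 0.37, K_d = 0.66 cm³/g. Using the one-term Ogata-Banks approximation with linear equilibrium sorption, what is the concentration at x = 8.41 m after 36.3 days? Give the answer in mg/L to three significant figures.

1.52 mg/L

Retardation factor R = 1 + ρ_b·K_d/n = 1 + 1.67 × 0.66/0.37 = 3.979.
Sorption retards both mechanisms: v_R = v/R = 0.09827 m/day, D_R = D/R = 0.05177 m²/day.
v_R·t = 0.09827 × 36.3 = 3.567201 m; 2√(D_R t) = 2.742 m; argument = (8.41 − 3.567201)/2.742 = 1.766.
C = C₀ × ½·erfc(1.766) = 243 × 0.006254 = 1.52 mg/L.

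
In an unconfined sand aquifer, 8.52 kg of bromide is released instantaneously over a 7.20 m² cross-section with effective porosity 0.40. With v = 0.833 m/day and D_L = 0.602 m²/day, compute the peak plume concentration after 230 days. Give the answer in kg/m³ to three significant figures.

0.0709 kg/m³

The peak of an instantaneous 1D plume sits at x = vt; there the Gaussian factor is 1 and C_max = M/(n_e·A·√(4πDt)), where n_e·A is the pore area the mass is dissolved in.
√(4πDt) = √(4π × 0.602 × 230) = 41.71 m, so C_max = 8.52/(0.40 × 7.20 × 41.71) = 0.0709 kg/m³.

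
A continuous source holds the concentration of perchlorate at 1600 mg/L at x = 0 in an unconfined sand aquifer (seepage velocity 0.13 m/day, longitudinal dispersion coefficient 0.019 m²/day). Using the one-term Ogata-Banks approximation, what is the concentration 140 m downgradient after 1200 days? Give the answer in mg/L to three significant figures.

1590 mg/L

For a continuous step input, C/C₀ ≈ ½·erfc((x−vt)/(2√(Dt))).
vt = 0.13 × 1200 = 156 m and 2√(Dt) = 2√(0.019 × 1200) = 9.550 m.
Argument (x−vt)/(2√(Dt)) = (140 − 156)/9.550 = -1.675; ½·erfc(-1.675) = 0.9911.
C = 1600 × 0.9911 = 1590 mg/L.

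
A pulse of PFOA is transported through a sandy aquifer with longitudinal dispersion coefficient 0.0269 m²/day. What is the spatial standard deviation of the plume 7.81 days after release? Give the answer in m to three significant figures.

0.648 m

Dispersive spreading gives a Gaussian with σ² = 2Dt; advection only shifts the center.
σ = √(2 × 0.0269 × 7.81) = 0.648 m.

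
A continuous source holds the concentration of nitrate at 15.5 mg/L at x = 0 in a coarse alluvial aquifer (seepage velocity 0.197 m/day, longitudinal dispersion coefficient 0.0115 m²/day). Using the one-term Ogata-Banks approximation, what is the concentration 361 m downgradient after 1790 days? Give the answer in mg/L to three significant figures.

For a continuous step input, C/C₀ ≈ ½·erfc((x−vt)/(2√(Dt))).
vt = 0.197 × 1790 = 352.63 m and 2√(Dt) = 2√(0.0115 × 1790) = 9.074 m.
Argument (x−vt)/(2√(Dt)) = (361 − 352.63)/9.074 = 0.9224; ½·erfc(0.9224) = 0.09604.
C = 15.5 × 0.09604 = 1.49 mg/L.

1.49 mg/L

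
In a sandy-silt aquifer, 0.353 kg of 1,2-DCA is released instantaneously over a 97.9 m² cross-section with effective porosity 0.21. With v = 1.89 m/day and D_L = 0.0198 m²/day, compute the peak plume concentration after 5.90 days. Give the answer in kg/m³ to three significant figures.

The peak of an instantaneous 1D plume sits at x = vt; there the Gaussian factor is 1 and C_max = M/(n_e·A·√(4πDt)), where n_e·A is the pore area the mass is dissolved in.
√(4πDt) = √(4π × 0.0198 × 5.90) = 1.212 m, so C_max = 0.353/(0.21 × 97.9 × 1.212) = 0.0142 kg/m³.

0.0142 kg/m³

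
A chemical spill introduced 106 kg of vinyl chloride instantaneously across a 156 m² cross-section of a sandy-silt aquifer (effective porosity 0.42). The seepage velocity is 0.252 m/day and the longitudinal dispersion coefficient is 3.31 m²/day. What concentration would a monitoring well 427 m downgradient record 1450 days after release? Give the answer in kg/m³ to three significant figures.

For an instantaneous plane source, C(x,t) = M/(n_e·A·√(4πDt)) · exp(−(x−vt)²/(4Dt)), with n_e·A the pore (flow) area.
Plume center vt = 0.252 × 1450 = 365.4 m, so the well at 427 m is 61.6 m downgradient of the peak.
√(4πDt) = 245.6 m, giving peak height M/(n_e·A·√(4πDt)) = 106/(0.42 × 156 × 245.6) = 0.006587 kg/m³.
(x−vt)²/(4Dt) = (61.6)²/(4 × 3.31 × 1450) = 0.1977; exp(−0.1977) = 0.8206.
C = 0.006587 × 0.8206 = 0.00541 kg/m³.

0.00541 kg/m³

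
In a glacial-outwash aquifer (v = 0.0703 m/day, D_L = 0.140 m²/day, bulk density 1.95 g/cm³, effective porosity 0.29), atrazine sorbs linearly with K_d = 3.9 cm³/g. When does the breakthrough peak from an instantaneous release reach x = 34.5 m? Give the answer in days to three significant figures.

12600 days

Retardation factor R = 1 + ρ_b·K_d/n = 1 + 1.95 × 3.9/0.29 = 27.22.
Sorption retards both mechanisms: v_R = v/R = 0.002583 m/day, D_R = D/R = 0.005143 m²/day.
Peak time from v_R²t² + 2D_R t − x² = 0: t = (√(D_R² + v_R²x²) − D_R)/v_R².
√(D_R² + v_R²x²) = √(0.005143² + 0.002583² × 34.5²) = 0.08926; v_R² = 6.672e-06.
t = (0.08926 − 0.005143)/6.672e-06 = 12600 days.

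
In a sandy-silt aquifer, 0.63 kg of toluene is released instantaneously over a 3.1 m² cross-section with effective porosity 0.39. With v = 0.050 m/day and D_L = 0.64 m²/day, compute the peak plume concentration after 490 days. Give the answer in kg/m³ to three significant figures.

The peak of an instantaneous 1D plume sits at x = vt; there the Gaussian factor is 1 and C_max = M/(n_e·A·√(4πDt)), where n_e·A is the pore area the mass is dissolved in.
√(4πDt) = √(4π × 0.64 × 490) = 62.78 m, so C_max = 0.63/(0.39 × 3.1 × 62.78) = 0.00830 kg/m³.

0.00830 kg/m³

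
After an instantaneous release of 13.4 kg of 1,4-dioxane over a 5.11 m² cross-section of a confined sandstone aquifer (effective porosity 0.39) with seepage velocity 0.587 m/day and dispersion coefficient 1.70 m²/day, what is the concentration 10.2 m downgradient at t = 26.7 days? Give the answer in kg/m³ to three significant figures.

For an instantaneous plane source, C(x,t) = M/(n_e·A·√(4πDt)) · exp(−(x−vt)²/(4Dt)), with n_e·A the pore (flow) area.
Plume center vt = 0.587 × 26.7 = 15.6729 m, so the well at 10.2 m is 5.4729 m upgradient of the peak.
√(4πDt) = 23.88 m, giving peak height M/(n_e·A·√(4πDt)) = 13.4/(0.39 × 5.11 × 23.88) = 0.2816 kg/m³.
(x−vt)²/(4Dt) = (-5.4729)²/(4 × 1.70 × 26.7) = 0.1650; exp(−0.1650) = 0.8479.
C = 0.2816 × 0.8479 = 0.239 kg/m³.

0.239 kg/m³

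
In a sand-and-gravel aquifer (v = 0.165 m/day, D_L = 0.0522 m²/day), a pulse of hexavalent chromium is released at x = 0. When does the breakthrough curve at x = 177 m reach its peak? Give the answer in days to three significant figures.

1070 days

For the 1D instantaneous-source solution, setting ∂C/∂t = 0 at fixed x gives v²t² + 2Dt − x² = 0, so t = (√(D² + v²x²) − D)/v².
√(D² + v²x²) = √(0.0522² + 0.165² × 177²) = 29.21; v² = 0.027225.
t = (29.21 − 0.0522)/0.027225 = 1070 days (vs. the pure-advection estimate x/v = 1070 d).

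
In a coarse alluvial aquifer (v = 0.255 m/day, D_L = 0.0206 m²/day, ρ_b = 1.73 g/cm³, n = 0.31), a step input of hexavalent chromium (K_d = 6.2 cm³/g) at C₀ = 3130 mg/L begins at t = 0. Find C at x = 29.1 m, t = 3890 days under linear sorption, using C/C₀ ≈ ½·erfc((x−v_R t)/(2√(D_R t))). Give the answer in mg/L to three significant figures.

877 mg/L

Retardation factor R = 1 + ρ_b·K_d/n = 1 + 1.73 × 6.2/0.31 = 35.60.
Sorption retards both mechanisms: v_R = v/R = 0.007163 m/day, D_R = D/R = 0.0005787 m²/day.
v_R·t = 0.007163 × 3890 = 27.86407 m; 2√(D_R t) = 3.001 m; argument = (29.1 − 27.86407)/3.001 = 0.4118.
C = C₀ × ½·erfc(0.4118) = 3130 × 0.2802 = 877 mg/L.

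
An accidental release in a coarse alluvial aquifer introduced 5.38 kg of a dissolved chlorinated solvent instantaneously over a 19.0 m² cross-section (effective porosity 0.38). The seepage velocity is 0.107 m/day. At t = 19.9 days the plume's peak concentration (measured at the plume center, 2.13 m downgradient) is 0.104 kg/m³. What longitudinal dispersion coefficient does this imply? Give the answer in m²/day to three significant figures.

At the plume center C_max = M/(n_e·A·√(4πDt)), so D = M²/(4πt·(n_e·A·C_max)²).
n_e·A·C_max = 0.38 × 19.0 × 0.104 = 0.7509 kg/m.
D = 5.38²/(4π × 19.9 × 0.7509²) = 0.205 m²/day.

0.205 m²/day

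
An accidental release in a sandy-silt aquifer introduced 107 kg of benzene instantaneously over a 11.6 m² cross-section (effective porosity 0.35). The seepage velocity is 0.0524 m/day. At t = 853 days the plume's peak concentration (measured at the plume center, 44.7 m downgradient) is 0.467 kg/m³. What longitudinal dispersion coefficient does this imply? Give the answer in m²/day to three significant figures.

At the plume center C_max = M/(n_e·A·√(4πDt)), so D = M²/(4πt·(n_e·A·C_max)²).
n_e·A·C_max = 0.35 × 11.6 × 0.467 = 1.896 kg/m.
D = 107²/(4π × 853 × 1.896²) = 0.297 m²/day.

0.297 m²/day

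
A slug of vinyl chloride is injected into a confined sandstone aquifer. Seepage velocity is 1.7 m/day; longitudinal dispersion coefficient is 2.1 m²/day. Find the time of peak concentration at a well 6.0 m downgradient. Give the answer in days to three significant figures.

For the 1D instantaneous-source solution, setting ∂C/∂t = 0 at fixed x gives v²t² + 2Dt − x² = 0, so t = (√(D² + v²x²) − D)/v².
√(D² + v²x²) = √(2.1² + 1.7² × 6.0²) = 10.41; v² = 2.89.
t = (10.41 − 2.1)/2.89 = 2.88 days (vs. the pure-advection estimate x/v = 3.53 d).

2.88 days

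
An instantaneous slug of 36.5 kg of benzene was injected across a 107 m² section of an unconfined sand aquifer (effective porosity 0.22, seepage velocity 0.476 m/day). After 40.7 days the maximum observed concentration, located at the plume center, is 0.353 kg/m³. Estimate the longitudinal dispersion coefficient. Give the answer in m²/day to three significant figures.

0.0377 m²/day

At the plume center C_max = M/(n_e·A·√(4πDt)), so D = M²/(4πt·(n_e·A·C_max)²).
n_e·A·C_max = 0.22 × 107 × 0.353 = 8.310 kg/m.
D = 36.5²/(4π × 40.7 × 8.310²) = 0.0377 m²/day.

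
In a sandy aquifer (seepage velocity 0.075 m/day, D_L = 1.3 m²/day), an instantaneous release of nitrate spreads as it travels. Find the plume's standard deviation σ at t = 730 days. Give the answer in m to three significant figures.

43.6 m

Dispersive spreading gives a Gaussian with σ² = 2Dt; advection only shifts the center.
σ = √(2 × 1.3 × 730) = 43.6 m.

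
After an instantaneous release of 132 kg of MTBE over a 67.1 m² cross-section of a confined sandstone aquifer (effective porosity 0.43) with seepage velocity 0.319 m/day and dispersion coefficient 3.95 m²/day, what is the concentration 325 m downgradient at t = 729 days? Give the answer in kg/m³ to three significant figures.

For an instantaneous plane source, C(x,t) = M/(n_e·A·√(4πDt)) · exp(−(x−vt)²/(4Dt)), with n_e·A the pore (flow) area.
Plume center vt = 0.319 × 729 = 232.551 m, so the well at 325 m is 92.449 m downgradient of the peak.
√(4πDt) = 190.2 m, giving peak height M/(n_e·A·√(4πDt)) = 132/(0.43 × 67.1 × 190.2) = 0.02405 kg/m³.
(x−vt)²/(4Dt) = (92.449)²/(4 × 3.95 × 729) = 0.7420; exp(−0.7420) = 0.4762.
C = 0.02405 × 0.4762 = 0.0115 kg/m³.

0.0115 kg/m³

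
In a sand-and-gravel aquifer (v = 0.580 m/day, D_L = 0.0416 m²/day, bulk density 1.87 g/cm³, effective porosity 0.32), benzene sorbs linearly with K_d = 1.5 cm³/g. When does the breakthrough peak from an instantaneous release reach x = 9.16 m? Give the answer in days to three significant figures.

Retardation factor R = 1 + ρ_b·K_d/n = 1 + 1.87 × 1.5/0.32 = 9.766.
Sorption retards both mechanisms: v_R = v/R = 0.05939 m/day, D_R = D/R = 0.004260 m²/day.
Peak time from v_R²t² + 2D_R t − x² = 0: t = (√(D_R² + v_R²x²) − D_R)/v_R².
√(D_R² + v_R²x²) = √(0.004260² + 0.05939² × 9.16²) = 0.5440; v_R² = 0.003527.
t = (0.5440 − 0.004260)/0.003527 = 153 days.

153 days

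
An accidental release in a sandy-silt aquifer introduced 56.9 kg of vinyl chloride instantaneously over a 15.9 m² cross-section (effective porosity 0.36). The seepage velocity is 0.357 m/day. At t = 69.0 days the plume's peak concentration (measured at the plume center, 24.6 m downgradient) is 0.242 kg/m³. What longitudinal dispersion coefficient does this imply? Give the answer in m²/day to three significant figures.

1.95 m²/day

At the plume center C_max = M/(n_e·A·√(4πDt)), so D = M²/(4πt·(n_e·A·C_max)²).
n_e·A·C_max = 0.36 × 15.9 × 0.242 = 1.385 kg/m.
D = 56.9²/(4π × 69.0 × 1.385²) = 1.95 m²/day.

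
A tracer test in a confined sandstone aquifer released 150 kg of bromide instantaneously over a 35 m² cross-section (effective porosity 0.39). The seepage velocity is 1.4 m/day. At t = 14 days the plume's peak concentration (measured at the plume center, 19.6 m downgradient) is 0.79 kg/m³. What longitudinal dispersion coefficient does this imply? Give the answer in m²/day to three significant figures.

1.10 m²/day

At the plume center C_max = M/(n_e·A·√(4πDt)), so D = M²/(4πt·(n_e·A·C_max)²).
n_e·A·C_max = 0.39 × 35 × 0.79 = 10.78 kg/m.
D = 150²/(4π × 14 × 10.78²) = 1.10 m²/day.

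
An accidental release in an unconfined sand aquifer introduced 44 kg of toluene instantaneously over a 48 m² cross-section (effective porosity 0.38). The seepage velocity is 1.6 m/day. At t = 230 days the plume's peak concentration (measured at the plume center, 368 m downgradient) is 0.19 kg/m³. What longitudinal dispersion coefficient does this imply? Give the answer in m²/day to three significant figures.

At the plume center C_max = M/(n_e·A·√(4πDt)), so D = M²/(4πt·(n_e·A·C_max)²).
n_e·A·C_max = 0.38 × 48 × 0.19 = 3.466 kg/m.
D = 44²/(4π × 230 × 3.466²) = 0.0558 m²/day.

0.0558 m²/day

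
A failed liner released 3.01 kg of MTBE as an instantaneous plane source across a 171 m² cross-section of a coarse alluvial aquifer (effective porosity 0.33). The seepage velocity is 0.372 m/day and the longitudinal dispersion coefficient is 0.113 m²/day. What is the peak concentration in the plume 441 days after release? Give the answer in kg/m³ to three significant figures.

The peak of an instantaneous 1D plume sits at x = vt; there the Gaussian factor is 1 and C_max = M/(n_e·A·√(4πDt)), where n_e·A is the pore area the mass is dissolved in.
√(4πDt) = √(4π × 0.113 × 441) = 25.02 m, so C_max = 3.01/(0.33 × 171 × 25.02) = 0.00213 kg/m³.

0.00213 kg/m³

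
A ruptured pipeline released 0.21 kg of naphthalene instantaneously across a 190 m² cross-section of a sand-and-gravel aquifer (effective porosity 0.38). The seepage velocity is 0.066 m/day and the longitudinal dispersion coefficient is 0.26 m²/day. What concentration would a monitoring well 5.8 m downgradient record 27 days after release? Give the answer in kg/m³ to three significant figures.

0.000174 kg/m³

For an instantaneous plane source, C(x,t) = M/(n_e·A·√(4πDt)) · exp(−(x−vt)²/(4Dt)), with n_e·A the pore (flow) area.
Plume center vt = 0.066 × 27 = 1.782 m, so the well at 5.8 m is 4.018 m downgradient of the peak.
√(4πDt) = 9.392 m, giving peak height M/(n_e·A·√(4πDt)) = 0.21/(0.38 × 190 × 9.392) = 0.0003097 kg/m³.
(x−vt)²/(4Dt) = (4.018)²/(4 × 0.26 × 27) = 0.5749; exp(−0.5749) = 0.5628.
C = 0.0003097 × 0.5628 = 0.000174 kg/m³.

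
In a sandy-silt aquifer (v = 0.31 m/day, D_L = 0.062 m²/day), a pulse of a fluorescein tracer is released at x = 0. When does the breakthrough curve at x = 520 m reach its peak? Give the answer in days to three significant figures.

1680 days

For the 1D instantaneous-source solution, setting ∂C/∂t = 0 at fixed x gives v²t² + 2Dt − x² = 0, so t = (√(D² + v²x²) − D)/v².
√(D² + v²x²) = √(0.062² + 0.31² × 520²) = 161.2; v² = 0.0961.
t = (161.2 − 0.062)/0.0961 = 1680 days (vs. the pure-advection estimate x/v = 1680 d).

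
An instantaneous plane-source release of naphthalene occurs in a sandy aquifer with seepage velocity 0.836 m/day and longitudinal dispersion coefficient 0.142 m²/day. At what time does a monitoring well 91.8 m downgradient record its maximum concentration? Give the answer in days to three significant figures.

110 days

For the 1D instantaneous-source solution, setting ∂C/∂t = 0 at fixed x gives v²t² + 2Dt − x² = 0, so t = (√(D² + v²x²) − D)/v².
√(D² + v²x²) = √(0.142² + 0.836² × 91.8²) = 76.74; v² = 0.698896.
t = (76.74 − 0.142)/0.698896 = 110 days (vs. the pure-advection estimate x/v = 110 d).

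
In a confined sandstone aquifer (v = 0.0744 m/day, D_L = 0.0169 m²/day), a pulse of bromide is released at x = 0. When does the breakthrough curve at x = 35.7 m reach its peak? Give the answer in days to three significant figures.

For the 1D instantaneous-source solution, setting ∂C/∂t = 0 at fixed x gives v²t² + 2Dt − x² = 0, so t = (√(D² + v²x²) − D)/v².
√(D² + v²x²) = √(0.0169² + 0.0744² × 35.7²) = 2.656; v² = 0.00553536.
t = (2.656 − 0.0169)/0.00553536 = 477 days (vs. the pure-advection estimate x/v = 480 d).

477 days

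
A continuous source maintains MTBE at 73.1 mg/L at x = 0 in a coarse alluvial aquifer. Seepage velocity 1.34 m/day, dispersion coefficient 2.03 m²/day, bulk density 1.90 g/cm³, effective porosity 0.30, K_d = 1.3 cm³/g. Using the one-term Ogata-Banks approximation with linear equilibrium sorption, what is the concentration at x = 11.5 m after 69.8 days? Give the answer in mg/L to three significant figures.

29.4 mg/L

Retardation factor R = 1 + ρ_b·K_d/n = 1 + 1.90 × 1.3/0.30 = 9.233.
Sorption retards both mechanisms: v_R = v/R = 0.1451 m/day, D_R = D/R = 0.2199 m²/day.
v_R·t = 0.1451 × 69.8 = 10.12798 m; 2√(D_R t) = 7.836 m; argument = (11.5 − 10.12798)/7.836 = 0.1751.
C = C₀ × ½·erfc(0.1751) = 73.1 × 0.4022 = 29.4 mg/L.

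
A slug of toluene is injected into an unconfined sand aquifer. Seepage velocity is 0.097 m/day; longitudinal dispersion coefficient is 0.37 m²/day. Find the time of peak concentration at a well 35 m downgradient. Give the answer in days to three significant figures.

For the 1D instantaneous-source solution, setting ∂C/∂t = 0 at fixed x gives v²t² + 2Dt − x² = 0, so t = (√(D² + v²x²) − D)/v².
√(D² + v²x²) = √(0.37² + 0.097² × 35²) = 3.415; v² = 0.009409.
t = (3.415 − 0.37)/0.009409 = 324 days (vs. the pure-advection estimate x/v = 361 d).

324 days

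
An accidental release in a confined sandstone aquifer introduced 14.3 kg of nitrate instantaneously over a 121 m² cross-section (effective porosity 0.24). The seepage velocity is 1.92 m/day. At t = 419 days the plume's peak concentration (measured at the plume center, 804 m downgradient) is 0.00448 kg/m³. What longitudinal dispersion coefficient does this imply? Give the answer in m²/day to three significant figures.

At the plume center C_max = M/(n_e·A·√(4πDt)), so D = M²/(4πt·(n_e·A·C_max)²).
n_e·A·C_max = 0.24 × 121 × 0.00448 = 0.1301 kg/m.
D = 14.3²/(4π × 419 × 0.1301²) = 2.29 m²/day.

2.29 m²/day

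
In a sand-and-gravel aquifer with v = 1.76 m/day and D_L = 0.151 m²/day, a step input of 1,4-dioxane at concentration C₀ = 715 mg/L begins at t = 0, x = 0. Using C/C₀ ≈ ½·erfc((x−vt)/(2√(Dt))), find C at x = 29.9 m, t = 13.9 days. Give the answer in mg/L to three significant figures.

2.85 mg/L

For a continuous step input, C/C₀ ≈ ½·erfc((x−vt)/(2√(Dt))).
vt = 1.76 × 13.9 = 24.464 m and 2√(Dt) = 2√(0.151 × 13.9) = 2.898 m.
Argument (x−vt)/(2√(Dt)) = (29.9 − 24.464)/2.898 = 1.876; ½·erfc(1.876) = 0.003988.
C = 715 × 0.003988 = 2.85 mg/L.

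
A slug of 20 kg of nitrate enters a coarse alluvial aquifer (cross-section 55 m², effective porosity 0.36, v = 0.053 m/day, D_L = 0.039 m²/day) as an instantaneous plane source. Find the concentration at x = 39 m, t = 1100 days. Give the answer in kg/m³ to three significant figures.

0.00496 kg/m³

For an instantaneous plane source, C(x,t) = M/(n_e·A·√(4πDt)) · exp(−(x−vt)²/(4Dt)), with n_e·A the pore (flow) area.
Plume center vt = 0.053 × 1100 = 58.3 m, so the well at 39 m is 19.3 m upgradient of the peak.
√(4πDt) = 23.22 m, giving peak height M/(n_e·A·√(4πDt)) = 20/(0.36 × 55 × 23.22) = 0.04350 kg/m³.
(x−vt)²/(4Dt) = (-19.3)²/(4 × 0.039 × 1100) = 2.171; exp(−2.171) = 0.1141.
C = 0.04350 × 0.1141 = 0.00496 kg/m³.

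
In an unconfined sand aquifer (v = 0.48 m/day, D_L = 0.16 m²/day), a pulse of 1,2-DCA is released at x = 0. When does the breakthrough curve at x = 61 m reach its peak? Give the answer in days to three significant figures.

126 days

For the 1D instantaneous-source solution, setting ∂C/∂t = 0 at fixed x gives v²t² + 2Dt − x² = 0, so t = (√(D² + v²x²) − D)/v².
√(D² + v²x²) = √(0.16² + 0.48² × 61²) = 29.28; v² = 0.2304.
t = (29.28 − 0.16)/0.2304 = 126 days (vs. the pure-advection estimate x/v = 127 d).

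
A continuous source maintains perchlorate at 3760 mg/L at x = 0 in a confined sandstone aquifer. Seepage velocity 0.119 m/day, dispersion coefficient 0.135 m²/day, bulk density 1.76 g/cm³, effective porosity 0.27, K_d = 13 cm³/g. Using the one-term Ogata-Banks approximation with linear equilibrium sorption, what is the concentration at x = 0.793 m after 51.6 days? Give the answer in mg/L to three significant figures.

138 mg/L

Retardation factor R = 1 + ρ_b·K_d/n = 1 + 1.76 × 13/0.27 = 85.74.
Sorption retards both mechanisms: v_R = v/R = 0.001388 m/day, D_R = D/R = 0.001575 m²/day.
v_R·t = 0.001388 × 51.6 = 0.0716208 m; 2√(D_R t) = 0.5702 m; argument = (0.793 − 0.0716208)/0.5702 = 1.265.
C = C₀ × ½·erfc(1.265) = 3760 × 0.03681 = 138 mg/L.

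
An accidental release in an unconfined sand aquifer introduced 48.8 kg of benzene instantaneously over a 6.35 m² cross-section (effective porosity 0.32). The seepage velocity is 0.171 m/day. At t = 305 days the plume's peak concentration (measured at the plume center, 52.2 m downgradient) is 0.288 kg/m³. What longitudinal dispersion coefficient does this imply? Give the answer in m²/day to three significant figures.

1.81 m²/day

At the plume center C_max = M/(n_e·A·√(4πDt)), so D = M²/(4πt·(n_e·A·C_max)²).
n_e·A·C_max = 0.32 × 6.35 × 0.288 = 0.5852 kg/m.
D = 48.8²/(4π × 305 × 0.5852²) = 1.81 m²/day.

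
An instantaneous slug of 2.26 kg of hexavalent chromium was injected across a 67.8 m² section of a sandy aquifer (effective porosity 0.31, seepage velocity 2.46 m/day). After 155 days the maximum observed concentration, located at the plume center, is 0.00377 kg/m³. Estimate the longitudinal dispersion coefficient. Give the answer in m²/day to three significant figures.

At the plume center C_max = M/(n_e·A·√(4πDt)), so D = M²/(4πt·(n_e·A·C_max)²).
n_e·A·C_max = 0.31 × 67.8 × 0.00377 = 0.07924 kg/m.
D = 2.26²/(4π × 155 × 0.07924²) = 0.418 m²/day.

0.418 m²/day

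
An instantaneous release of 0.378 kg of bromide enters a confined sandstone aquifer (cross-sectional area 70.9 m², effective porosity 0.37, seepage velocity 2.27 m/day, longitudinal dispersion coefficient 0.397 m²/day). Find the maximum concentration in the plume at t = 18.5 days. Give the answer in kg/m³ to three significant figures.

The peak of an instantaneous 1D plume sits at x = vt; there the Gaussian factor is 1 and C_max = M/(n_e·A·√(4πDt)), where n_e·A is the pore area the mass is dissolved in.
√(4πDt) = √(4π × 0.397 × 18.5) = 9.607 m, so C_max = 0.378/(0.37 × 70.9 × 9.607) = 0.00150 kg/m³.

0.00150 kg/m³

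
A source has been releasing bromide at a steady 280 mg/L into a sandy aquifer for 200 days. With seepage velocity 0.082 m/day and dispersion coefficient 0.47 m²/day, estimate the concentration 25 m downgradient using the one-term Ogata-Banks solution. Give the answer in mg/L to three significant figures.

74.3 mg/L

For a continuous step input, C/C₀ ≈ ½·erfc((x−vt)/(2√(Dt))).
vt = 0.082 × 200 = 16.4 m and 2√(Dt) = 2√(0.47 × 200) = 19.39 m.
Argument (x−vt)/(2√(Dt)) = (25 − 16.4)/19.39 = 0.4435; ½·erfc(0.4435) = 0.2653.
C = 280 × 0.2653 = 74.3 mg/L.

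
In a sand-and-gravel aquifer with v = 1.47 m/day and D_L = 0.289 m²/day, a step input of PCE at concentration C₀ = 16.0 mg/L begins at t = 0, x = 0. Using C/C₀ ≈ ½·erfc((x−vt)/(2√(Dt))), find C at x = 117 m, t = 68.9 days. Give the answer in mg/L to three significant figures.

For a continuous step input, C/C₀ ≈ ½·erfc((x−vt)/(2√(Dt))).
vt = 1.47 × 68.9 = 101.283 m and 2√(Dt) = 2√(0.289 × 68.9) = 8.925 m.
Argument (x−vt)/(2√(Dt)) = (117 − 101.283)/8.925 = 1.761; ½·erfc(1.761) = 0.006379.
C = 16.0 × 0.006379 = 0.102 mg/L.

0.102 mg/L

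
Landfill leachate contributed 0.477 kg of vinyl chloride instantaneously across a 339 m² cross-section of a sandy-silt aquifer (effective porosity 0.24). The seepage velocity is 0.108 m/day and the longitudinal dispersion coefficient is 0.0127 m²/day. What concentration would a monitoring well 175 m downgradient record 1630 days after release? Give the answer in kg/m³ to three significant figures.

0.000359 kg/m³

For an instantaneous plane source, C(x,t) = M/(n_e·A·√(4πDt)) · exp(−(x−vt)²/(4Dt)), with n_e·A the pore (flow) area.
Plume center vt = 0.108 × 1630 = 176.04 m, so the well at 175 m is 1.04 m upgradient of the peak.
√(4πDt) = 16.13 m, giving peak height M/(n_e·A·√(4πDt)) = 0.477/(0.24 × 339 × 16.13) = 0.0003635 kg/m³.
(x−vt)²/(4Dt) = (-1.04)²/(4 × 0.0127 × 1630) = 0.01306; exp(−0.01306) = 0.9870.
C = 0.0003635 × 0.9870 = 0.000359 kg/m³.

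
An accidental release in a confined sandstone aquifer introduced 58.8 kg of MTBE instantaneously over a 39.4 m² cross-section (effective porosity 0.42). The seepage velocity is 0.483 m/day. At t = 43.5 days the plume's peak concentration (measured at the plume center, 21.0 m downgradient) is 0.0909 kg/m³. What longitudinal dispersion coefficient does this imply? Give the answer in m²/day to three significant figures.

At the plume center C_max = M/(n_e·A·√(4πDt)), so D = M²/(4πt·(n_e·A·C_max)²).
n_e·A·C_max = 0.42 × 39.4 × 0.0909 = 1.504 kg/m.
D = 58.8²/(4π × 43.5 × 1.504²) = 2.80 m²/day.

2.80 m²/day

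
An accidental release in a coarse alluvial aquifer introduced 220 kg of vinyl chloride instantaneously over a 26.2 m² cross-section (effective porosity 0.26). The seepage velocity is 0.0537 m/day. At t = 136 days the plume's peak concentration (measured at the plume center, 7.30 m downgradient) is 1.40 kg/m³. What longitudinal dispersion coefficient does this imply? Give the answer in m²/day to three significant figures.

At the plume center C_max = M/(n_e·A·√(4πDt)), so D = M²/(4πt·(n_e·A·C_max)²).
n_e·A·C_max = 0.26 × 26.2 × 1.40 = 9.537 kg/m.
D = 220²/(4π × 136 × 9.537²) = 0.311 m²/day.

0.311 m²/day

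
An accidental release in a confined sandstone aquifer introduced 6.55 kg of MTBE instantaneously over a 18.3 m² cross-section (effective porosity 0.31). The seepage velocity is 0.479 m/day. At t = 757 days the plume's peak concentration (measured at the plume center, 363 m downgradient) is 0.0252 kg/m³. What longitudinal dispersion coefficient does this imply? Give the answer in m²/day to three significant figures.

At the plume center C_max = M/(n_e·A·√(4πDt)), so D = M²/(4πt·(n_e·A·C_max)²).
n_e·A·C_max = 0.31 × 18.3 × 0.0252 = 0.1430 kg/m.
D = 6.55²/(4π × 757 × 0.1430²) = 0.221 m²/day.

0.221 m²/day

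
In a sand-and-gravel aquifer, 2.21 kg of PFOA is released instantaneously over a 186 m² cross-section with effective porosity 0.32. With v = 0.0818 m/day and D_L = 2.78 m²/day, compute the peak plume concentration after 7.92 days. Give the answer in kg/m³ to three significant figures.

0.00223 kg/m³

The peak of an instantaneous 1D plume sits at x = vt; there the Gaussian factor is 1 and C_max = M/(n_e·A·√(4πDt)), where n_e·A is the pore area the mass is dissolved in.
√(4πDt) = √(4π × 2.78 × 7.92) = 16.63 m, so C_max = 2.21/(0.32 × 186 × 16.63) = 0.00223 kg/m³.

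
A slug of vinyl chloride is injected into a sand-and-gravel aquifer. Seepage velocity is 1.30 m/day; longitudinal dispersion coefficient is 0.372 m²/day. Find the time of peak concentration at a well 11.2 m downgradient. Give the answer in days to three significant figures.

8.40 days

For the 1D instantaneous-source solution, setting ∂C/∂t = 0 at fixed x gives v²t² + 2Dt − x² = 0, so t = (√(D² + v²x²) − D)/v².
√(D² + v²x²) = √(0.372² + 1.30² × 11.2²) = 14.56; v² = 1.69.
t = (14.56 − 0.372)/1.69 = 8.40 days (vs. the pure-advection estimate x/v = 8.62 d).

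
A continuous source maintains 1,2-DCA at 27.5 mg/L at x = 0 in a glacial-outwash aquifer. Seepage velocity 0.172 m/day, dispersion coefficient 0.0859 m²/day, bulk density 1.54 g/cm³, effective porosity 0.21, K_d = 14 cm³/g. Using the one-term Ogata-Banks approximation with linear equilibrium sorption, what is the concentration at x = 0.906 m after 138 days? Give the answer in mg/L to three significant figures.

2.16 mg/L

Retardation factor R = 1 + ρ_b·K_d/n = 1 + 1.54 × 14/0.21 = 103.7.
Sorption retards both mechanisms: v_R = v/R = 0.001659 m/day, D_R = D/R = 0.0008284 m²/day.
v_R·t = 0.001659 × 138 = 0.228942 m; 2√(D_R t) = 0.6762 m; argument = (0.906 − 0.228942)/0.6762 = 1.001.
C = C₀ × ½·erfc(1.001) = 27.5 × 0.07844 = 2.16 mg/L.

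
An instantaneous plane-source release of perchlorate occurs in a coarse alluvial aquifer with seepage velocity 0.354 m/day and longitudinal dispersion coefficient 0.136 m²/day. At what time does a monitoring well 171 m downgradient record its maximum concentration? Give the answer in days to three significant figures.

For the 1D instantaneous-source solution, setting ∂C/∂t = 0 at fixed x gives v²t² + 2Dt − x² = 0, so t = (√(D² + v²x²) − D)/v².
√(D² + v²x²) = √(0.136² + 0.354² × 171²) = 60.53; v² = 0.125316.
t = (60.53 − 0.136)/0.125316 = 482 days (vs. the pure-advection estimate x/v = 483 d).

482 days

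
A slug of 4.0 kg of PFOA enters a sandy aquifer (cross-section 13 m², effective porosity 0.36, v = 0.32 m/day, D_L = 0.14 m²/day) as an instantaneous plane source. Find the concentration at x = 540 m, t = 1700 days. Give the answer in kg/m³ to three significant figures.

0.0154 kg/m³

For an instantaneous plane source, C(x,t) = M/(n_e·A·√(4πDt)) · exp(−(x−vt)²/(4Dt)), with n_e·A the pore (flow) area.
Plume center vt = 0.32 × 1700 = 544 m, so the well at 540 m is 4 m upgradient of the peak.
√(4πDt) = 54.69 m, giving peak height M/(n_e·A·√(4πDt)) = 4.0/(0.36 × 13 × 54.69) = 0.01563 kg/m³.
(x−vt)²/(4Dt) = (-4)²/(4 × 0.14 × 1700) = 0.01681; exp(−0.01681) = 0.9833.
C = 0.01563 × 0.9833 = 0.0154 kg/m³.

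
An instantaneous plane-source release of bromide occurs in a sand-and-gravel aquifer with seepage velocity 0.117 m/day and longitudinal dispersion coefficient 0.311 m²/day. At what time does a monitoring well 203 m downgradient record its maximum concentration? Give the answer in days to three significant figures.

For the 1D instantaneous-source solution, setting ∂C/∂t = 0 at fixed x gives v²t² + 2Dt − x² = 0, so t = (√(D² + v²x²) − D)/v².
√(D² + v²x²) = √(0.311² + 0.117² × 203²) = 23.75; v² = 0.013689.
t = (23.75 − 0.311)/0.013689 = 1710 days (vs. the pure-advection estimate x/v = 1740 d).

1710 days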